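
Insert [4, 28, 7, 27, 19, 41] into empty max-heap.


Insert 4: [4]
Insert 28: [28, 4]
Insert 7: [28, 4, 7]
Insert 27: [28, 27, 7, 4]
Insert 19: [28, 27, 7, 4, 19]
Insert 41: [41, 27, 28, 4, 19, 7]

Final heap: [41, 27, 28, 4, 19, 7]


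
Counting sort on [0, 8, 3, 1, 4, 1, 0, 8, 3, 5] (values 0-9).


Input: [0, 8, 3, 1, 4, 1, 0, 8, 3, 5]
Counts: [2, 2, 0, 2, 1, 1, 0, 0, 2, 0]

Sorted: [0, 0, 1, 1, 3, 3, 4, 5, 8, 8]


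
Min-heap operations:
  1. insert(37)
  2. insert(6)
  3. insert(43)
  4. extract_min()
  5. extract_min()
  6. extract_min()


insert(37) -> [37]
insert(6) -> [6, 37]
insert(43) -> [6, 37, 43]
extract_min()->6, [37, 43]
extract_min()->37, [43]
extract_min()->43, []

Final heap: []


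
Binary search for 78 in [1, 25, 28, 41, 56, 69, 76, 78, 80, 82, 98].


Step 1: lo=0, hi=10, mid=5, val=69
Step 2: lo=6, hi=10, mid=8, val=80
Step 3: lo=6, hi=7, mid=6, val=76
Step 4: lo=7, hi=7, mid=7, val=78

Found at index 7


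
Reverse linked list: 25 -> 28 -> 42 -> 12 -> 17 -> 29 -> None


Step 1: curr=25, set curr.next=prev(None) | reversed so far: 25
Step 2: curr=28, set curr.next=prev(25) | reversed so far: 28 -> 25
Step 3: curr=42, set curr.next=prev(28) | reversed so far: 42 -> 28 -> 25
Step 4: curr=12, set curr.next=prev(42) | reversed so far: 12 -> 42 -> 28 -> 25
Step 5: curr=17, set curr.next=prev(12) | reversed so far: 17 -> 12 -> 42 -> 28 -> 25
Step 6: curr=29, set curr.next=prev(17) | reversed so far: 29 -> 17 -> 12 -> 42 -> 28 -> 25

29 -> 17 -> 12 -> 42 -> 28 -> 25 -> None


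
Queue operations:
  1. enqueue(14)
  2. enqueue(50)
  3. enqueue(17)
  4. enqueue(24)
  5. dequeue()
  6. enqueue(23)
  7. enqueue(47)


enqueue(14) -> [14]
enqueue(50) -> [14, 50]
enqueue(17) -> [14, 50, 17]
enqueue(24) -> [14, 50, 17, 24]
dequeue()->14, [50, 17, 24]
enqueue(23) -> [50, 17, 24, 23]
enqueue(47) -> [50, 17, 24, 23, 47]

Final queue: [50, 17, 24, 23, 47]


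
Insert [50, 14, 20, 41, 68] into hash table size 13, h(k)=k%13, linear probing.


Insert 50: h=11 -> slot 11
Insert 14: h=1 -> slot 1
Insert 20: h=7 -> slot 7
Insert 41: h=2 -> slot 2
Insert 68: h=3 -> slot 3

Table: [None, 14, 41, 68, None, None, None, 20, None, None, None, 50, None]


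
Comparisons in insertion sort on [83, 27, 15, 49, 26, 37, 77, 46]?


Algorithm: insertion sort
Input: [83, 27, 15, 49, 26, 37, 77, 46]
Sorted: [15, 26, 27, 37, 46, 49, 77, 83]

18


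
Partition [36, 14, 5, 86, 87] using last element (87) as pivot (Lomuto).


Pivot: 87
  36 <= 87: advance i (no swap)
  14 <= 87: advance i (no swap)
  5 <= 87: advance i (no swap)
  86 <= 87: advance i (no swap)
Place pivot at 4: [36, 14, 5, 86, 87]

Partitioned: [36, 14, 5, 86, 87]


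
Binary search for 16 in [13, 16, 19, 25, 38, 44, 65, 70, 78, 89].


Step 1: lo=0, hi=9, mid=4, val=38
Step 2: lo=0, hi=3, mid=1, val=16

Found at index 1


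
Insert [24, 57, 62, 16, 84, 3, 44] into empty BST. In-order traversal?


Insert 24: root
Insert 57: R from 24
Insert 62: R from 24 -> R from 57
Insert 16: L from 24
Insert 84: R from 24 -> R from 57 -> R from 62
Insert 3: L from 24 -> L from 16
Insert 44: R from 24 -> L from 57

In-order: [3, 16, 24, 44, 57, 62, 84]


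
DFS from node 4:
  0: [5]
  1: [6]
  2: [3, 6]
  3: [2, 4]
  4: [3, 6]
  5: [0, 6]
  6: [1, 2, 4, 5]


Visit 4, push [6, 3]
Visit 3, push [2]
Visit 2, push [6]
Visit 6, push [5, 1]
Visit 1, push []
Visit 5, push [0]
Visit 0, push []

DFS order: [4, 3, 2, 6, 1, 5, 0]


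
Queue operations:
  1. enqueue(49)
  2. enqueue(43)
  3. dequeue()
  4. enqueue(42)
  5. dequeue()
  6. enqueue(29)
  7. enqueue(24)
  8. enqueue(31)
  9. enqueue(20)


enqueue(49) -> [49]
enqueue(43) -> [49, 43]
dequeue()->49, [43]
enqueue(42) -> [43, 42]
dequeue()->43, [42]
enqueue(29) -> [42, 29]
enqueue(24) -> [42, 29, 24]
enqueue(31) -> [42, 29, 24, 31]
enqueue(20) -> [42, 29, 24, 31, 20]

Final queue: [42, 29, 24, 31, 20]


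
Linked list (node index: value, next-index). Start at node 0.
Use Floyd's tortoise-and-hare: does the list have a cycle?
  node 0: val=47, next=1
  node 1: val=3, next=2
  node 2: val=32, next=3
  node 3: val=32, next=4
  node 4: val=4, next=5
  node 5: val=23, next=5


Floyd's tortoise (slow, +1) and hare (fast, +2):
  init: slow=0, fast=0
  step 1: slow=1, fast=2
  step 2: slow=2, fast=4
  step 3: slow=3, fast=5
  step 4: slow=4, fast=5
  step 5: slow=5, fast=5
  slow == fast at node 5: cycle detected

Cycle: yes


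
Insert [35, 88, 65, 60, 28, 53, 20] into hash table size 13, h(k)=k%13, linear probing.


Insert 35: h=9 -> slot 9
Insert 88: h=10 -> slot 10
Insert 65: h=0 -> slot 0
Insert 60: h=8 -> slot 8
Insert 28: h=2 -> slot 2
Insert 53: h=1 -> slot 1
Insert 20: h=7 -> slot 7

Table: [65, 53, 28, None, None, None, None, 20, 60, 35, 88, None, None]


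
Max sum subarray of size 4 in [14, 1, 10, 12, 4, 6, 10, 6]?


[0:4]: 37
[1:5]: 27
[2:6]: 32
[3:7]: 32
[4:8]: 26

Max: 37 at [0:4]


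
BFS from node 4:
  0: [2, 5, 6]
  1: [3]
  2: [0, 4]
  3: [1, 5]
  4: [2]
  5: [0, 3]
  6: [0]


Visit 4, enqueue [2]
Visit 2, enqueue [0]
Visit 0, enqueue [5, 6]
Visit 5, enqueue [3]
Visit 6, enqueue []
Visit 3, enqueue [1]
Visit 1, enqueue []

BFS order: [4, 2, 0, 5, 6, 3, 1]


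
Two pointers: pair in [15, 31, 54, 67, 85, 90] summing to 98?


lo=0(15)+hi=5(90)=105
lo=0(15)+hi=4(85)=100
lo=0(15)+hi=3(67)=82
lo=1(31)+hi=3(67)=98

Yes: 31+67=98


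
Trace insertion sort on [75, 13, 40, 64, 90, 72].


Initial: [75, 13, 40, 64, 90, 72]
Insert 13: [13, 75, 40, 64, 90, 72]
Insert 40: [13, 40, 75, 64, 90, 72]
Insert 64: [13, 40, 64, 75, 90, 72]
Insert 90: [13, 40, 64, 75, 90, 72]
Insert 72: [13, 40, 64, 72, 75, 90]

Sorted: [13, 40, 64, 72, 75, 90]


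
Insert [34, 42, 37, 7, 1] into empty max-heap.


Insert 34: [34]
Insert 42: [42, 34]
Insert 37: [42, 34, 37]
Insert 7: [42, 34, 37, 7]
Insert 1: [42, 34, 37, 7, 1]

Final heap: [42, 34, 37, 7, 1]


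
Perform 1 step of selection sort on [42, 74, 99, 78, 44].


Initial: [42, 74, 99, 78, 44]
Step 1: min=42 at 0
  Swap: [42, 74, 99, 78, 44]

After 1 step: [42, 74, 99, 78, 44]


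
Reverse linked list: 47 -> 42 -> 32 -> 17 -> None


Step 1: curr=47, set curr.next=prev(None) | reversed so far: 47
Step 2: curr=42, set curr.next=prev(47) | reversed so far: 42 -> 47
Step 3: curr=32, set curr.next=prev(42) | reversed so far: 32 -> 42 -> 47
Step 4: curr=17, set curr.next=prev(32) | reversed so far: 17 -> 32 -> 42 -> 47

17 -> 32 -> 42 -> 47 -> None


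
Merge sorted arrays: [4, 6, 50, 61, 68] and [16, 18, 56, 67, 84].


Take 4 from A
Take 6 from A
Take 16 from B
Take 18 from B
Take 50 from A
Take 56 from B
Take 61 from A
Take 67 from B
Take 68 from A

Merged: [4, 6, 16, 18, 50, 56, 61, 67, 68, 84]


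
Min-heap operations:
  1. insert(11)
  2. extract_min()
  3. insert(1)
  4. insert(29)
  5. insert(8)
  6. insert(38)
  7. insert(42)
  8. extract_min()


insert(11) -> [11]
extract_min()->11, []
insert(1) -> [1]
insert(29) -> [1, 29]
insert(8) -> [1, 29, 8]
insert(38) -> [1, 29, 8, 38]
insert(42) -> [1, 29, 8, 38, 42]
extract_min()->1, [8, 29, 42, 38]

Final heap: [8, 29, 42, 38]


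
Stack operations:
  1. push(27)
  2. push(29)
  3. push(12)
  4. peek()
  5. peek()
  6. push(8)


push(27) -> [27]
push(29) -> [27, 29]
push(12) -> [27, 29, 12]
peek()->12
peek()->12
push(8) -> [27, 29, 12, 8]

Final stack: [27, 29, 12, 8]


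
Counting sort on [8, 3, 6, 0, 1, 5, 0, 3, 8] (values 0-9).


Input: [8, 3, 6, 0, 1, 5, 0, 3, 8]
Counts: [2, 1, 0, 2, 0, 1, 1, 0, 2, 0]

Sorted: [0, 0, 1, 3, 3, 5, 6, 8, 8]


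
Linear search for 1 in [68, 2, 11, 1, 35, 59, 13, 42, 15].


i=0: 68!=1
i=1: 2!=1
i=2: 11!=1
i=3: 1==1 found!

Found at 3, 4 comps


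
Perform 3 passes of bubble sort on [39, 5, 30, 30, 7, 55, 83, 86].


Initial: [39, 5, 30, 30, 7, 55, 83, 86]
Pass 1: [5, 30, 30, 7, 39, 55, 83, 86] (4 swaps)
Pass 2: [5, 30, 7, 30, 39, 55, 83, 86] (1 swaps)
Pass 3: [5, 7, 30, 30, 39, 55, 83, 86] (1 swaps)

After 3 passes: [5, 7, 30, 30, 39, 55, 83, 86]


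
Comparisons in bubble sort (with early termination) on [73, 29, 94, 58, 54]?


Algorithm: bubble sort (with early termination)
Input: [73, 29, 94, 58, 54]
Sorted: [29, 54, 58, 73, 94]

10


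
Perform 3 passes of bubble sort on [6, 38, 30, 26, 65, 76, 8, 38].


Initial: [6, 38, 30, 26, 65, 76, 8, 38]
Pass 1: [6, 30, 26, 38, 65, 8, 38, 76] (4 swaps)
Pass 2: [6, 26, 30, 38, 8, 38, 65, 76] (3 swaps)
Pass 3: [6, 26, 30, 8, 38, 38, 65, 76] (1 swaps)

After 3 passes: [6, 26, 30, 8, 38, 38, 65, 76]


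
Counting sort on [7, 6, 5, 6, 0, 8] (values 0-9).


Input: [7, 6, 5, 6, 0, 8]
Counts: [1, 0, 0, 0, 0, 1, 2, 1, 1, 0]

Sorted: [0, 5, 6, 6, 7, 8]


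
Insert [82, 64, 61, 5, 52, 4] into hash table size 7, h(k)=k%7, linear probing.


Insert 82: h=5 -> slot 5
Insert 64: h=1 -> slot 1
Insert 61: h=5, 1 probes -> slot 6
Insert 5: h=5, 2 probes -> slot 0
Insert 52: h=3 -> slot 3
Insert 4: h=4 -> slot 4

Table: [5, 64, None, 52, 4, 82, 61]


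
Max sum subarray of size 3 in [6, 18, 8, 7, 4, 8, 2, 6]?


[0:3]: 32
[1:4]: 33
[2:5]: 19
[3:6]: 19
[4:7]: 14
[5:8]: 16

Max: 33 at [1:4]


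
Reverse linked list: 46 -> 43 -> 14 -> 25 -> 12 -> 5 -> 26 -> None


Step 1: curr=46, set curr.next=prev(None) | reversed so far: 46
Step 2: curr=43, set curr.next=prev(46) | reversed so far: 43 -> 46
Step 3: curr=14, set curr.next=prev(43) | reversed so far: 14 -> 43 -> 46
Step 4: curr=25, set curr.next=prev(14) | reversed so far: 25 -> 14 -> 43 -> 46
Step 5: curr=12, set curr.next=prev(25) | reversed so far: 12 -> 25 -> 14 -> 43 -> 46
Step 6: curr=5, set curr.next=prev(12) | reversed so far: 5 -> 12 -> 25 -> 14 -> 43 -> 46
Step 7: curr=26, set curr.next=prev(5) | reversed so far: 26 -> 5 -> 12 -> 25 -> 14 -> 43 -> 46

26 -> 5 -> 12 -> 25 -> 14 -> 43 -> 46 -> None


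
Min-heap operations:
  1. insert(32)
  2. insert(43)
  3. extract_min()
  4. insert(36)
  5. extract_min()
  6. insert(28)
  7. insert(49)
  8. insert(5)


insert(32) -> [32]
insert(43) -> [32, 43]
extract_min()->32, [43]
insert(36) -> [36, 43]
extract_min()->36, [43]
insert(28) -> [28, 43]
insert(49) -> [28, 43, 49]
insert(5) -> [5, 28, 49, 43]

Final heap: [5, 28, 49, 43]


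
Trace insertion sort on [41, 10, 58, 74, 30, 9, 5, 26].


Initial: [41, 10, 58, 74, 30, 9, 5, 26]
Insert 10: [10, 41, 58, 74, 30, 9, 5, 26]
Insert 58: [10, 41, 58, 74, 30, 9, 5, 26]
Insert 74: [10, 41, 58, 74, 30, 9, 5, 26]
Insert 30: [10, 30, 41, 58, 74, 9, 5, 26]
Insert 9: [9, 10, 30, 41, 58, 74, 5, 26]
Insert 5: [5, 9, 10, 30, 41, 58, 74, 26]
Insert 26: [5, 9, 10, 26, 30, 41, 58, 74]

Sorted: [5, 9, 10, 26, 30, 41, 58, 74]


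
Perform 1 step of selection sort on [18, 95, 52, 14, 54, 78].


Initial: [18, 95, 52, 14, 54, 78]
Step 1: min=14 at 3
  Swap: [14, 95, 52, 18, 54, 78]

After 1 step: [14, 95, 52, 18, 54, 78]


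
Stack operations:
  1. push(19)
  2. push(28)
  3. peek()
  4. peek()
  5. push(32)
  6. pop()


push(19) -> [19]
push(28) -> [19, 28]
peek()->28
peek()->28
push(32) -> [19, 28, 32]
pop()->32, [19, 28]

Final stack: [19, 28]


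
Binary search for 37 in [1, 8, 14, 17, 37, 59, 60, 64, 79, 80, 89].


Step 1: lo=0, hi=10, mid=5, val=59
Step 2: lo=0, hi=4, mid=2, val=14
Step 3: lo=3, hi=4, mid=3, val=17
Step 4: lo=4, hi=4, mid=4, val=37

Found at index 4


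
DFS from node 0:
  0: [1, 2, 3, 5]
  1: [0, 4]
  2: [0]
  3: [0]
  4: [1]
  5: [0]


Visit 0, push [5, 3, 2, 1]
Visit 1, push [4]
Visit 4, push []
Visit 2, push []
Visit 3, push []
Visit 5, push []

DFS order: [0, 1, 4, 2, 3, 5]


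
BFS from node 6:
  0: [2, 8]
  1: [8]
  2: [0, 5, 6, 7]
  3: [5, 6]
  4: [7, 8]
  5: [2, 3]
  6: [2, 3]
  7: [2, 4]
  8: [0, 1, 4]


Visit 6, enqueue [2, 3]
Visit 2, enqueue [0, 5, 7]
Visit 3, enqueue []
Visit 0, enqueue [8]
Visit 5, enqueue []
Visit 7, enqueue [4]
Visit 8, enqueue [1]
Visit 4, enqueue []
Visit 1, enqueue []

BFS order: [6, 2, 3, 0, 5, 7, 8, 4, 1]


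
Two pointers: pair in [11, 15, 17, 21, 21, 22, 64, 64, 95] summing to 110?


lo=0(11)+hi=8(95)=106
lo=1(15)+hi=8(95)=110

Yes: 15+95=110


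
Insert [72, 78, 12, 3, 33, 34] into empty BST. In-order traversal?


Insert 72: root
Insert 78: R from 72
Insert 12: L from 72
Insert 3: L from 72 -> L from 12
Insert 33: L from 72 -> R from 12
Insert 34: L from 72 -> R from 12 -> R from 33

In-order: [3, 12, 33, 34, 72, 78]


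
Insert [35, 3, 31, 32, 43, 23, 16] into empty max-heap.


Insert 35: [35]
Insert 3: [35, 3]
Insert 31: [35, 3, 31]
Insert 32: [35, 32, 31, 3]
Insert 43: [43, 35, 31, 3, 32]
Insert 23: [43, 35, 31, 3, 32, 23]
Insert 16: [43, 35, 31, 3, 32, 23, 16]

Final heap: [43, 35, 31, 3, 32, 23, 16]


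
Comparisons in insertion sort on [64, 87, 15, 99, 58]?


Algorithm: insertion sort
Input: [64, 87, 15, 99, 58]
Sorted: [15, 58, 64, 87, 99]

8


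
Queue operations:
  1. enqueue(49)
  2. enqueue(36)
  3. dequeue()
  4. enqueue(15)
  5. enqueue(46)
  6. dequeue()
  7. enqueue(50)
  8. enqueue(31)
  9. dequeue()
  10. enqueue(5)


enqueue(49) -> [49]
enqueue(36) -> [49, 36]
dequeue()->49, [36]
enqueue(15) -> [36, 15]
enqueue(46) -> [36, 15, 46]
dequeue()->36, [15, 46]
enqueue(50) -> [15, 46, 50]
enqueue(31) -> [15, 46, 50, 31]
dequeue()->15, [46, 50, 31]
enqueue(5) -> [46, 50, 31, 5]

Final queue: [46, 50, 31, 5]


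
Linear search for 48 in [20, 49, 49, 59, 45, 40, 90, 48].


i=0: 20!=48
i=1: 49!=48
i=2: 49!=48
i=3: 59!=48
i=4: 45!=48
i=5: 40!=48
i=6: 90!=48
i=7: 48==48 found!

Found at 7, 8 comps


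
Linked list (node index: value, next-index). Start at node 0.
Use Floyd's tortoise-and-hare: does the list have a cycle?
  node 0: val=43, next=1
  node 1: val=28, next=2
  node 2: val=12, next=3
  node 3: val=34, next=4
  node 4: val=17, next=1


Floyd's tortoise (slow, +1) and hare (fast, +2):
  init: slow=0, fast=0
  step 1: slow=1, fast=2
  step 2: slow=2, fast=4
  step 3: slow=3, fast=2
  step 4: slow=4, fast=4
  slow == fast at node 4: cycle detected

Cycle: yes


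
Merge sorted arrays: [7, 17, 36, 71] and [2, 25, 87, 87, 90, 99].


Take 2 from B
Take 7 from A
Take 17 from A
Take 25 from B
Take 36 from A
Take 71 from A

Merged: [2, 7, 17, 25, 36, 71, 87, 87, 90, 99]


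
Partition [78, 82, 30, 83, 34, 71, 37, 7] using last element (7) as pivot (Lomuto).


Pivot: 7
Place pivot at 0: [7, 82, 30, 83, 34, 71, 37, 78]

Partitioned: [7, 82, 30, 83, 34, 71, 37, 78]


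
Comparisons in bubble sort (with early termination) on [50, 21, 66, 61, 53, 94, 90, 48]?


Algorithm: bubble sort (with early termination)
Input: [50, 21, 66, 61, 53, 94, 90, 48]
Sorted: [21, 48, 50, 53, 61, 66, 90, 94]

28


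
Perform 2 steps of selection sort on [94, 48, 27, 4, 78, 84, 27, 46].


Initial: [94, 48, 27, 4, 78, 84, 27, 46]
Step 1: min=4 at 3
  Swap: [4, 48, 27, 94, 78, 84, 27, 46]
Step 2: min=27 at 2
  Swap: [4, 27, 48, 94, 78, 84, 27, 46]

After 2 steps: [4, 27, 48, 94, 78, 84, 27, 46]


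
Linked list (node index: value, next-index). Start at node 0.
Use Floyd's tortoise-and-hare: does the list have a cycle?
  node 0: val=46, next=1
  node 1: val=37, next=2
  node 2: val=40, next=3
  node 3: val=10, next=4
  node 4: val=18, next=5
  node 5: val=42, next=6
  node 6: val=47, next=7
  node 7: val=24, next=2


Floyd's tortoise (slow, +1) and hare (fast, +2):
  init: slow=0, fast=0
  step 1: slow=1, fast=2
  step 2: slow=2, fast=4
  step 3: slow=3, fast=6
  step 4: slow=4, fast=2
  step 5: slow=5, fast=4
  step 6: slow=6, fast=6
  slow == fast at node 6: cycle detected

Cycle: yes


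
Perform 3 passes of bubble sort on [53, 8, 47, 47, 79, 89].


Initial: [53, 8, 47, 47, 79, 89]
Pass 1: [8, 47, 47, 53, 79, 89] (3 swaps)
Pass 2: [8, 47, 47, 53, 79, 89] (0 swaps)
Pass 3: [8, 47, 47, 53, 79, 89] (0 swaps)

After 3 passes: [8, 47, 47, 53, 79, 89]


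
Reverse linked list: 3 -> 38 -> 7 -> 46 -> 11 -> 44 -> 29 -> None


Step 1: curr=3, set curr.next=prev(None) | reversed so far: 3
Step 2: curr=38, set curr.next=prev(3) | reversed so far: 38 -> 3
Step 3: curr=7, set curr.next=prev(38) | reversed so far: 7 -> 38 -> 3
Step 4: curr=46, set curr.next=prev(7) | reversed so far: 46 -> 7 -> 38 -> 3
Step 5: curr=11, set curr.next=prev(46) | reversed so far: 11 -> 46 -> 7 -> 38 -> 3
Step 6: curr=44, set curr.next=prev(11) | reversed so far: 44 -> 11 -> 46 -> 7 -> 38 -> 3
Step 7: curr=29, set curr.next=prev(44) | reversed so far: 29 -> 44 -> 11 -> 46 -> 7 -> 38 -> 3

29 -> 44 -> 11 -> 46 -> 7 -> 38 -> 3 -> None


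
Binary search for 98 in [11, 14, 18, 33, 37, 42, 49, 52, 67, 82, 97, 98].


Step 1: lo=0, hi=11, mid=5, val=42
Step 2: lo=6, hi=11, mid=8, val=67
Step 3: lo=9, hi=11, mid=10, val=97
Step 4: lo=11, hi=11, mid=11, val=98

Found at index 11


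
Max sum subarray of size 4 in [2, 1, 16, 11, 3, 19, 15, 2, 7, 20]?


[0:4]: 30
[1:5]: 31
[2:6]: 49
[3:7]: 48
[4:8]: 39
[5:9]: 43
[6:10]: 44

Max: 49 at [2:6]


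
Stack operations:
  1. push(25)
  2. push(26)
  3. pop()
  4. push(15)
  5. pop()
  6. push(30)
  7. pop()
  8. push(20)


push(25) -> [25]
push(26) -> [25, 26]
pop()->26, [25]
push(15) -> [25, 15]
pop()->15, [25]
push(30) -> [25, 30]
pop()->30, [25]
push(20) -> [25, 20]

Final stack: [25, 20]


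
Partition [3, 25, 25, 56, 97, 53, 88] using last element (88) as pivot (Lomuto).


Pivot: 88
  3 <= 88: advance i (no swap)
  25 <= 88: advance i (no swap)
  25 <= 88: advance i (no swap)
  56 <= 88: advance i (no swap)
  53 <= 88: swap -> [3, 25, 25, 56, 53, 97, 88]
Place pivot at 5: [3, 25, 25, 56, 53, 88, 97]

Partitioned: [3, 25, 25, 56, 53, 88, 97]


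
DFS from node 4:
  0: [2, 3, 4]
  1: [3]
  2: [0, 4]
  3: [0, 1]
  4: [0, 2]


Visit 4, push [2, 0]
Visit 0, push [3, 2]
Visit 2, push []
Visit 3, push [1]
Visit 1, push []

DFS order: [4, 0, 2, 3, 1]


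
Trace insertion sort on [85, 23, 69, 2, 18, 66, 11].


Initial: [85, 23, 69, 2, 18, 66, 11]
Insert 23: [23, 85, 69, 2, 18, 66, 11]
Insert 69: [23, 69, 85, 2, 18, 66, 11]
Insert 2: [2, 23, 69, 85, 18, 66, 11]
Insert 18: [2, 18, 23, 69, 85, 66, 11]
Insert 66: [2, 18, 23, 66, 69, 85, 11]
Insert 11: [2, 11, 18, 23, 66, 69, 85]

Sorted: [2, 11, 18, 23, 66, 69, 85]


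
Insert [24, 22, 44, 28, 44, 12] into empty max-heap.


Insert 24: [24]
Insert 22: [24, 22]
Insert 44: [44, 22, 24]
Insert 28: [44, 28, 24, 22]
Insert 44: [44, 44, 24, 22, 28]
Insert 12: [44, 44, 24, 22, 28, 12]

Final heap: [44, 44, 24, 22, 28, 12]


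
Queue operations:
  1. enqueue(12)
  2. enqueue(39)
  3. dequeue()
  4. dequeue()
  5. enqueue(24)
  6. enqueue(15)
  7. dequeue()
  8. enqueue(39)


enqueue(12) -> [12]
enqueue(39) -> [12, 39]
dequeue()->12, [39]
dequeue()->39, []
enqueue(24) -> [24]
enqueue(15) -> [24, 15]
dequeue()->24, [15]
enqueue(39) -> [15, 39]

Final queue: [15, 39]


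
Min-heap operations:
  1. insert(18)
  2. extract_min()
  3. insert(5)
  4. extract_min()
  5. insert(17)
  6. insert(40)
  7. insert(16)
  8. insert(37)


insert(18) -> [18]
extract_min()->18, []
insert(5) -> [5]
extract_min()->5, []
insert(17) -> [17]
insert(40) -> [17, 40]
insert(16) -> [16, 40, 17]
insert(37) -> [16, 37, 17, 40]

Final heap: [16, 37, 17, 40]


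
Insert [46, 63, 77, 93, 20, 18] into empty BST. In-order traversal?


Insert 46: root
Insert 63: R from 46
Insert 77: R from 46 -> R from 63
Insert 93: R from 46 -> R from 63 -> R from 77
Insert 20: L from 46
Insert 18: L from 46 -> L from 20

In-order: [18, 20, 46, 63, 77, 93]


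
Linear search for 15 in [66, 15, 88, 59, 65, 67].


i=0: 66!=15
i=1: 15==15 found!

Found at 1, 2 comps


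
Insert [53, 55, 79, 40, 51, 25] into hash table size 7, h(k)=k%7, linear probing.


Insert 53: h=4 -> slot 4
Insert 55: h=6 -> slot 6
Insert 79: h=2 -> slot 2
Insert 40: h=5 -> slot 5
Insert 51: h=2, 1 probes -> slot 3
Insert 25: h=4, 3 probes -> slot 0

Table: [25, None, 79, 51, 53, 40, 55]


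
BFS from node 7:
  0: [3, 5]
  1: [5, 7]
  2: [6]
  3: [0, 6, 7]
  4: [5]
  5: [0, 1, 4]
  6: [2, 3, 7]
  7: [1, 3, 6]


Visit 7, enqueue [1, 3, 6]
Visit 1, enqueue [5]
Visit 3, enqueue [0]
Visit 6, enqueue [2]
Visit 5, enqueue [4]
Visit 0, enqueue []
Visit 2, enqueue []
Visit 4, enqueue []

BFS order: [7, 1, 3, 6, 5, 0, 2, 4]


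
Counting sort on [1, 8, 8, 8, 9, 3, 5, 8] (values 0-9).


Input: [1, 8, 8, 8, 9, 3, 5, 8]
Counts: [0, 1, 0, 1, 0, 1, 0, 0, 4, 1]

Sorted: [1, 3, 5, 8, 8, 8, 8, 9]


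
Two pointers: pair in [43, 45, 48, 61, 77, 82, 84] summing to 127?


lo=0(43)+hi=6(84)=127

Yes: 43+84=127


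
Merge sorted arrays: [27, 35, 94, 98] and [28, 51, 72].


Take 27 from A
Take 28 from B
Take 35 from A
Take 51 from B
Take 72 from B

Merged: [27, 28, 35, 51, 72, 94, 98]


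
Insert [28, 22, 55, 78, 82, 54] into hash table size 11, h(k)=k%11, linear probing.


Insert 28: h=6 -> slot 6
Insert 22: h=0 -> slot 0
Insert 55: h=0, 1 probes -> slot 1
Insert 78: h=1, 1 probes -> slot 2
Insert 82: h=5 -> slot 5
Insert 54: h=10 -> slot 10

Table: [22, 55, 78, None, None, 82, 28, None, None, None, 54]


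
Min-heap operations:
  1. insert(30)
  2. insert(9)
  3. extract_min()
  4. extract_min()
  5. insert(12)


insert(30) -> [30]
insert(9) -> [9, 30]
extract_min()->9, [30]
extract_min()->30, []
insert(12) -> [12]

Final heap: [12]


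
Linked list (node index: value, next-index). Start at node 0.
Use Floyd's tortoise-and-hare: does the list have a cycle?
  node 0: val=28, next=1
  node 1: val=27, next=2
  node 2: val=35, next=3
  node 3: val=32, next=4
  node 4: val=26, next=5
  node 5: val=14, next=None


Floyd's tortoise (slow, +1) and hare (fast, +2):
  init: slow=0, fast=0
  step 1: slow=1, fast=2
  step 2: slow=2, fast=4
  step 3: fast 4->5->None, no cycle

Cycle: no


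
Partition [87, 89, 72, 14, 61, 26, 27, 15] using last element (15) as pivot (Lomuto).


Pivot: 15
  14 <= 15: swap -> [14, 89, 72, 87, 61, 26, 27, 15]
Place pivot at 1: [14, 15, 72, 87, 61, 26, 27, 89]

Partitioned: [14, 15, 72, 87, 61, 26, 27, 89]


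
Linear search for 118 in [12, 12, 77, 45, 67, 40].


i=0: 12!=118
i=1: 12!=118
i=2: 77!=118
i=3: 45!=118
i=4: 67!=118
i=5: 40!=118

Not found, 6 comps


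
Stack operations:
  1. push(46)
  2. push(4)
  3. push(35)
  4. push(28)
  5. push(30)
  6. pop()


push(46) -> [46]
push(4) -> [46, 4]
push(35) -> [46, 4, 35]
push(28) -> [46, 4, 35, 28]
push(30) -> [46, 4, 35, 28, 30]
pop()->30, [46, 4, 35, 28]

Final stack: [46, 4, 35, 28]


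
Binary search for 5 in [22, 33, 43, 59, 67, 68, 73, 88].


Step 1: lo=0, hi=7, mid=3, val=59
Step 2: lo=0, hi=2, mid=1, val=33
Step 3: lo=0, hi=0, mid=0, val=22

Not found


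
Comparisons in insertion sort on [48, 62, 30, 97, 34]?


Algorithm: insertion sort
Input: [48, 62, 30, 97, 34]
Sorted: [30, 34, 48, 62, 97]

8


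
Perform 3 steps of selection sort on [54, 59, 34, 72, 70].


Initial: [54, 59, 34, 72, 70]
Step 1: min=34 at 2
  Swap: [34, 59, 54, 72, 70]
Step 2: min=54 at 2
  Swap: [34, 54, 59, 72, 70]
Step 3: min=59 at 2
  Swap: [34, 54, 59, 72, 70]

After 3 steps: [34, 54, 59, 72, 70]


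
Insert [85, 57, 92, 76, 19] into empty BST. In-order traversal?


Insert 85: root
Insert 57: L from 85
Insert 92: R from 85
Insert 76: L from 85 -> R from 57
Insert 19: L from 85 -> L from 57

In-order: [19, 57, 76, 85, 92]


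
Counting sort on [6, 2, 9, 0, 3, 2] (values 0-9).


Input: [6, 2, 9, 0, 3, 2]
Counts: [1, 0, 2, 1, 0, 0, 1, 0, 0, 1]

Sorted: [0, 2, 2, 3, 6, 9]


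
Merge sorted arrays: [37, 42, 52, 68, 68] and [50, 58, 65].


Take 37 from A
Take 42 from A
Take 50 from B
Take 52 from A
Take 58 from B
Take 65 from B

Merged: [37, 42, 50, 52, 58, 65, 68, 68]


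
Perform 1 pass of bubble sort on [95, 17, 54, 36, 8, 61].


Initial: [95, 17, 54, 36, 8, 61]
Pass 1: [17, 54, 36, 8, 61, 95] (5 swaps)

After 1 pass: [17, 54, 36, 8, 61, 95]


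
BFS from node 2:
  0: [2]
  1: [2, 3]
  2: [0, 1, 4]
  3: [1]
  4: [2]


Visit 2, enqueue [0, 1, 4]
Visit 0, enqueue []
Visit 1, enqueue [3]
Visit 4, enqueue []
Visit 3, enqueue []

BFS order: [2, 0, 1, 4, 3]


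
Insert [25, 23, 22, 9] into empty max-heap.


Insert 25: [25]
Insert 23: [25, 23]
Insert 22: [25, 23, 22]
Insert 9: [25, 23, 22, 9]

Final heap: [25, 23, 22, 9]


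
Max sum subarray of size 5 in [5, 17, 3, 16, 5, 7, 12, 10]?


[0:5]: 46
[1:6]: 48
[2:7]: 43
[3:8]: 50

Max: 50 at [3:8]


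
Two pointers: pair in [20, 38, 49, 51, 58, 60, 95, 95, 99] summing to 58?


lo=0(20)+hi=8(99)=119
lo=0(20)+hi=7(95)=115
lo=0(20)+hi=6(95)=115
lo=0(20)+hi=5(60)=80
lo=0(20)+hi=4(58)=78
lo=0(20)+hi=3(51)=71
lo=0(20)+hi=2(49)=69
lo=0(20)+hi=1(38)=58

Yes: 20+38=58


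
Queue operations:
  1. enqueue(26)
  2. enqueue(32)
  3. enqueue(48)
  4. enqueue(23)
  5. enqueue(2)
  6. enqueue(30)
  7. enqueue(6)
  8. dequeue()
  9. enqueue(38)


enqueue(26) -> [26]
enqueue(32) -> [26, 32]
enqueue(48) -> [26, 32, 48]
enqueue(23) -> [26, 32, 48, 23]
enqueue(2) -> [26, 32, 48, 23, 2]
enqueue(30) -> [26, 32, 48, 23, 2, 30]
enqueue(6) -> [26, 32, 48, 23, 2, 30, 6]
dequeue()->26, [32, 48, 23, 2, 30, 6]
enqueue(38) -> [32, 48, 23, 2, 30, 6, 38]

Final queue: [32, 48, 23, 2, 30, 6, 38]


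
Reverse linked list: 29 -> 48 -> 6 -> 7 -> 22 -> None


Step 1: curr=29, set curr.next=prev(None) | reversed so far: 29
Step 2: curr=48, set curr.next=prev(29) | reversed so far: 48 -> 29
Step 3: curr=6, set curr.next=prev(48) | reversed so far: 6 -> 48 -> 29
Step 4: curr=7, set curr.next=prev(6) | reversed so far: 7 -> 6 -> 48 -> 29
Step 5: curr=22, set curr.next=prev(7) | reversed so far: 22 -> 7 -> 6 -> 48 -> 29

22 -> 7 -> 6 -> 48 -> 29 -> None


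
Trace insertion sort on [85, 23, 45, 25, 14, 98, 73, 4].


Initial: [85, 23, 45, 25, 14, 98, 73, 4]
Insert 23: [23, 85, 45, 25, 14, 98, 73, 4]
Insert 45: [23, 45, 85, 25, 14, 98, 73, 4]
Insert 25: [23, 25, 45, 85, 14, 98, 73, 4]
Insert 14: [14, 23, 25, 45, 85, 98, 73, 4]
Insert 98: [14, 23, 25, 45, 85, 98, 73, 4]
Insert 73: [14, 23, 25, 45, 73, 85, 98, 4]
Insert 4: [4, 14, 23, 25, 45, 73, 85, 98]

Sorted: [4, 14, 23, 25, 45, 73, 85, 98]


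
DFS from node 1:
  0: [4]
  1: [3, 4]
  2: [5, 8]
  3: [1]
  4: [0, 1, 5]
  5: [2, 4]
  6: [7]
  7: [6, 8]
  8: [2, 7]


Visit 1, push [4, 3]
Visit 3, push []
Visit 4, push [5, 0]
Visit 0, push []
Visit 5, push [2]
Visit 2, push [8]
Visit 8, push [7]
Visit 7, push [6]
Visit 6, push []

DFS order: [1, 3, 4, 0, 5, 2, 8, 7, 6]


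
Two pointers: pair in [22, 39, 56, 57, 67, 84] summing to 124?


lo=0(22)+hi=5(84)=106
lo=1(39)+hi=5(84)=123
lo=2(56)+hi=5(84)=140
lo=2(56)+hi=4(67)=123
lo=3(57)+hi=4(67)=124

Yes: 57+67=124


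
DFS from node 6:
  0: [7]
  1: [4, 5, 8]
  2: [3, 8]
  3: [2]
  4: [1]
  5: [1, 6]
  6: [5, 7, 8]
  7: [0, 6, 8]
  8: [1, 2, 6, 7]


Visit 6, push [8, 7, 5]
Visit 5, push [1]
Visit 1, push [8, 4]
Visit 4, push []
Visit 8, push [7, 2]
Visit 2, push [3]
Visit 3, push []
Visit 7, push [0]
Visit 0, push []

DFS order: [6, 5, 1, 4, 8, 2, 3, 7, 0]


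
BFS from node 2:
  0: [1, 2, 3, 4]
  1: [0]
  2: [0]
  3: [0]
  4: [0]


Visit 2, enqueue [0]
Visit 0, enqueue [1, 3, 4]
Visit 1, enqueue []
Visit 3, enqueue []
Visit 4, enqueue []

BFS order: [2, 0, 1, 3, 4]


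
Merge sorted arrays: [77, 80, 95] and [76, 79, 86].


Take 76 from B
Take 77 from A
Take 79 from B
Take 80 from A
Take 86 from B

Merged: [76, 77, 79, 80, 86, 95]


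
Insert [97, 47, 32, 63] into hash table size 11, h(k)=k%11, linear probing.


Insert 97: h=9 -> slot 9
Insert 47: h=3 -> slot 3
Insert 32: h=10 -> slot 10
Insert 63: h=8 -> slot 8

Table: [None, None, None, 47, None, None, None, None, 63, 97, 32]


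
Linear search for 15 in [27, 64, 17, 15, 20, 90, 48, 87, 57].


i=0: 27!=15
i=1: 64!=15
i=2: 17!=15
i=3: 15==15 found!

Found at 3, 4 comps


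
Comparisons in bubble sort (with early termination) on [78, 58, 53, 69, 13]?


Algorithm: bubble sort (with early termination)
Input: [78, 58, 53, 69, 13]
Sorted: [13, 53, 58, 69, 78]

10


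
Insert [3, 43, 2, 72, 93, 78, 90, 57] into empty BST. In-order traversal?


Insert 3: root
Insert 43: R from 3
Insert 2: L from 3
Insert 72: R from 3 -> R from 43
Insert 93: R from 3 -> R from 43 -> R from 72
Insert 78: R from 3 -> R from 43 -> R from 72 -> L from 93
Insert 90: R from 3 -> R from 43 -> R from 72 -> L from 93 -> R from 78
Insert 57: R from 3 -> R from 43 -> L from 72

In-order: [2, 3, 43, 57, 72, 78, 90, 93]


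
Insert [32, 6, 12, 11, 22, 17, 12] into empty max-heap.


Insert 32: [32]
Insert 6: [32, 6]
Insert 12: [32, 6, 12]
Insert 11: [32, 11, 12, 6]
Insert 22: [32, 22, 12, 6, 11]
Insert 17: [32, 22, 17, 6, 11, 12]
Insert 12: [32, 22, 17, 6, 11, 12, 12]

Final heap: [32, 22, 17, 6, 11, 12, 12]


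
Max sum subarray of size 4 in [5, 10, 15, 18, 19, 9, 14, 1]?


[0:4]: 48
[1:5]: 62
[2:6]: 61
[3:7]: 60
[4:8]: 43

Max: 62 at [1:5]


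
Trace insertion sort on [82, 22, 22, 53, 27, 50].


Initial: [82, 22, 22, 53, 27, 50]
Insert 22: [22, 82, 22, 53, 27, 50]
Insert 22: [22, 22, 82, 53, 27, 50]
Insert 53: [22, 22, 53, 82, 27, 50]
Insert 27: [22, 22, 27, 53, 82, 50]
Insert 50: [22, 22, 27, 50, 53, 82]

Sorted: [22, 22, 27, 50, 53, 82]


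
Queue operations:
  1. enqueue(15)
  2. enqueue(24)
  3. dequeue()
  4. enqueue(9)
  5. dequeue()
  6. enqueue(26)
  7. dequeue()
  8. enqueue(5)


enqueue(15) -> [15]
enqueue(24) -> [15, 24]
dequeue()->15, [24]
enqueue(9) -> [24, 9]
dequeue()->24, [9]
enqueue(26) -> [9, 26]
dequeue()->9, [26]
enqueue(5) -> [26, 5]

Final queue: [26, 5]


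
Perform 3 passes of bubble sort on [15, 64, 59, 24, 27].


Initial: [15, 64, 59, 24, 27]
Pass 1: [15, 59, 24, 27, 64] (3 swaps)
Pass 2: [15, 24, 27, 59, 64] (2 swaps)
Pass 3: [15, 24, 27, 59, 64] (0 swaps)

After 3 passes: [15, 24, 27, 59, 64]


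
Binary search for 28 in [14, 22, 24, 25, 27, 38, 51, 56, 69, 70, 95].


Step 1: lo=0, hi=10, mid=5, val=38
Step 2: lo=0, hi=4, mid=2, val=24
Step 3: lo=3, hi=4, mid=3, val=25
Step 4: lo=4, hi=4, mid=4, val=27

Not found


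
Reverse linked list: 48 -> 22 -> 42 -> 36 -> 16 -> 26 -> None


Step 1: curr=48, set curr.next=prev(None) | reversed so far: 48
Step 2: curr=22, set curr.next=prev(48) | reversed so far: 22 -> 48
Step 3: curr=42, set curr.next=prev(22) | reversed so far: 42 -> 22 -> 48
Step 4: curr=36, set curr.next=prev(42) | reversed so far: 36 -> 42 -> 22 -> 48
Step 5: curr=16, set curr.next=prev(36) | reversed so far: 16 -> 36 -> 42 -> 22 -> 48
Step 6: curr=26, set curr.next=prev(16) | reversed so far: 26 -> 16 -> 36 -> 42 -> 22 -> 48

26 -> 16 -> 36 -> 42 -> 22 -> 48 -> None


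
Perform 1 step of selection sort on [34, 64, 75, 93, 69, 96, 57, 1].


Initial: [34, 64, 75, 93, 69, 96, 57, 1]
Step 1: min=1 at 7
  Swap: [1, 64, 75, 93, 69, 96, 57, 34]

After 1 step: [1, 64, 75, 93, 69, 96, 57, 34]


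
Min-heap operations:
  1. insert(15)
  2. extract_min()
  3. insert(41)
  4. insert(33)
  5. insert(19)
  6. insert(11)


insert(15) -> [15]
extract_min()->15, []
insert(41) -> [41]
insert(33) -> [33, 41]
insert(19) -> [19, 41, 33]
insert(11) -> [11, 19, 33, 41]

Final heap: [11, 19, 33, 41]


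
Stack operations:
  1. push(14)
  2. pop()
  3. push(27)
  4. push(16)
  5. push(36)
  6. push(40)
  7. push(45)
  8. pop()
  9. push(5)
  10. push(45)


push(14) -> [14]
pop()->14, []
push(27) -> [27]
push(16) -> [27, 16]
push(36) -> [27, 16, 36]
push(40) -> [27, 16, 36, 40]
push(45) -> [27, 16, 36, 40, 45]
pop()->45, [27, 16, 36, 40]
push(5) -> [27, 16, 36, 40, 5]
push(45) -> [27, 16, 36, 40, 5, 45]

Final stack: [27, 16, 36, 40, 5, 45]


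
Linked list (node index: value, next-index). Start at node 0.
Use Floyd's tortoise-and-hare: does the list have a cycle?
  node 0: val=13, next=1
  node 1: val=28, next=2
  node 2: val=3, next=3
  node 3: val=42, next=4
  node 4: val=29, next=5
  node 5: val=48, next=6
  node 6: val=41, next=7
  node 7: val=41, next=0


Floyd's tortoise (slow, +1) and hare (fast, +2):
  init: slow=0, fast=0
  step 1: slow=1, fast=2
  step 2: slow=2, fast=4
  step 3: slow=3, fast=6
  step 4: slow=4, fast=0
  step 5: slow=5, fast=2
  step 6: slow=6, fast=4
  step 7: slow=7, fast=6
  step 8: slow=0, fast=0
  slow == fast at node 0: cycle detected

Cycle: yes


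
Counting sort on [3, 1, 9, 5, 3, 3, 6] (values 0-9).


Input: [3, 1, 9, 5, 3, 3, 6]
Counts: [0, 1, 0, 3, 0, 1, 1, 0, 0, 1]

Sorted: [1, 3, 3, 3, 5, 6, 9]


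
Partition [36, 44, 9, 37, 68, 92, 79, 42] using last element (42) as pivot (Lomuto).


Pivot: 42
  36 <= 42: advance i (no swap)
  9 <= 42: swap -> [36, 9, 44, 37, 68, 92, 79, 42]
  37 <= 42: swap -> [36, 9, 37, 44, 68, 92, 79, 42]
Place pivot at 3: [36, 9, 37, 42, 68, 92, 79, 44]

Partitioned: [36, 9, 37, 42, 68, 92, 79, 44]


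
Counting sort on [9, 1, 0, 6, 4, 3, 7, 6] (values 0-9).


Input: [9, 1, 0, 6, 4, 3, 7, 6]
Counts: [1, 1, 0, 1, 1, 0, 2, 1, 0, 1]

Sorted: [0, 1, 3, 4, 6, 6, 7, 9]


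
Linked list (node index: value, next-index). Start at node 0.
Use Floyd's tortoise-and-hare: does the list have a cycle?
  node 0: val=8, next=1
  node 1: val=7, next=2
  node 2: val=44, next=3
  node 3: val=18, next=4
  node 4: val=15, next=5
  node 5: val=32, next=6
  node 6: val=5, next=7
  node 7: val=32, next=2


Floyd's tortoise (slow, +1) and hare (fast, +2):
  init: slow=0, fast=0
  step 1: slow=1, fast=2
  step 2: slow=2, fast=4
  step 3: slow=3, fast=6
  step 4: slow=4, fast=2
  step 5: slow=5, fast=4
  step 6: slow=6, fast=6
  slow == fast at node 6: cycle detected

Cycle: yes


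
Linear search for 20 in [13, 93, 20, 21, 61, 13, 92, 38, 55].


i=0: 13!=20
i=1: 93!=20
i=2: 20==20 found!

Found at 2, 3 comps


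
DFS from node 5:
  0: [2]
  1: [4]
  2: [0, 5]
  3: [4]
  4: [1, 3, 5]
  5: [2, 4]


Visit 5, push [4, 2]
Visit 2, push [0]
Visit 0, push []
Visit 4, push [3, 1]
Visit 1, push []
Visit 3, push []

DFS order: [5, 2, 0, 4, 1, 3]


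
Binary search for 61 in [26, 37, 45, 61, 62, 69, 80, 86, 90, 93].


Step 1: lo=0, hi=9, mid=4, val=62
Step 2: lo=0, hi=3, mid=1, val=37
Step 3: lo=2, hi=3, mid=2, val=45
Step 4: lo=3, hi=3, mid=3, val=61

Found at index 3


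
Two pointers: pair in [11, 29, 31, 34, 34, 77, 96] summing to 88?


lo=0(11)+hi=6(96)=107
lo=0(11)+hi=5(77)=88

Yes: 11+77=88


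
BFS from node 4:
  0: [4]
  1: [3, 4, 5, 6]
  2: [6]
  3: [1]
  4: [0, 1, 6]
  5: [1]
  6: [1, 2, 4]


Visit 4, enqueue [0, 1, 6]
Visit 0, enqueue []
Visit 1, enqueue [3, 5]
Visit 6, enqueue [2]
Visit 3, enqueue []
Visit 5, enqueue []
Visit 2, enqueue []

BFS order: [4, 0, 1, 6, 3, 5, 2]


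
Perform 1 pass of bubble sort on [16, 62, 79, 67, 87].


Initial: [16, 62, 79, 67, 87]
Pass 1: [16, 62, 67, 79, 87] (1 swaps)

After 1 pass: [16, 62, 67, 79, 87]


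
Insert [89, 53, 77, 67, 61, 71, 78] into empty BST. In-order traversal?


Insert 89: root
Insert 53: L from 89
Insert 77: L from 89 -> R from 53
Insert 67: L from 89 -> R from 53 -> L from 77
Insert 61: L from 89 -> R from 53 -> L from 77 -> L from 67
Insert 71: L from 89 -> R from 53 -> L from 77 -> R from 67
Insert 78: L from 89 -> R from 53 -> R from 77

In-order: [53, 61, 67, 71, 77, 78, 89]


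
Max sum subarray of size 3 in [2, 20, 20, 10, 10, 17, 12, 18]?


[0:3]: 42
[1:4]: 50
[2:5]: 40
[3:6]: 37
[4:7]: 39
[5:8]: 47

Max: 50 at [1:4]


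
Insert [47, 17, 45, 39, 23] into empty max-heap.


Insert 47: [47]
Insert 17: [47, 17]
Insert 45: [47, 17, 45]
Insert 39: [47, 39, 45, 17]
Insert 23: [47, 39, 45, 17, 23]

Final heap: [47, 39, 45, 17, 23]


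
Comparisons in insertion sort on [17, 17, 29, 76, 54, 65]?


Algorithm: insertion sort
Input: [17, 17, 29, 76, 54, 65]
Sorted: [17, 17, 29, 54, 65, 76]

7


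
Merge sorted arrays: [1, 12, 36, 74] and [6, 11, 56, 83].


Take 1 from A
Take 6 from B
Take 11 from B
Take 12 from A
Take 36 from A
Take 56 from B
Take 74 from A

Merged: [1, 6, 11, 12, 36, 56, 74, 83]


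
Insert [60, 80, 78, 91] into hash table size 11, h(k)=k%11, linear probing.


Insert 60: h=5 -> slot 5
Insert 80: h=3 -> slot 3
Insert 78: h=1 -> slot 1
Insert 91: h=3, 1 probes -> slot 4

Table: [None, 78, None, 80, 91, 60, None, None, None, None, None]


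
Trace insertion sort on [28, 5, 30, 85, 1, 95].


Initial: [28, 5, 30, 85, 1, 95]
Insert 5: [5, 28, 30, 85, 1, 95]
Insert 30: [5, 28, 30, 85, 1, 95]
Insert 85: [5, 28, 30, 85, 1, 95]
Insert 1: [1, 5, 28, 30, 85, 95]
Insert 95: [1, 5, 28, 30, 85, 95]

Sorted: [1, 5, 28, 30, 85, 95]


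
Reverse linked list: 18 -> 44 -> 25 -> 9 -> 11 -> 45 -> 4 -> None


Step 1: curr=18, set curr.next=prev(None) | reversed so far: 18
Step 2: curr=44, set curr.next=prev(18) | reversed so far: 44 -> 18
Step 3: curr=25, set curr.next=prev(44) | reversed so far: 25 -> 44 -> 18
Step 4: curr=9, set curr.next=prev(25) | reversed so far: 9 -> 25 -> 44 -> 18
Step 5: curr=11, set curr.next=prev(9) | reversed so far: 11 -> 9 -> 25 -> 44 -> 18
Step 6: curr=45, set curr.next=prev(11) | reversed so far: 45 -> 11 -> 9 -> 25 -> 44 -> 18
Step 7: curr=4, set curr.next=prev(45) | reversed so far: 4 -> 45 -> 11 -> 9 -> 25 -> 44 -> 18

4 -> 45 -> 11 -> 9 -> 25 -> 44 -> 18 -> None


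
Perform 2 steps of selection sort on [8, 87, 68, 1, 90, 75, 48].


Initial: [8, 87, 68, 1, 90, 75, 48]
Step 1: min=1 at 3
  Swap: [1, 87, 68, 8, 90, 75, 48]
Step 2: min=8 at 3
  Swap: [1, 8, 68, 87, 90, 75, 48]

After 2 steps: [1, 8, 68, 87, 90, 75, 48]


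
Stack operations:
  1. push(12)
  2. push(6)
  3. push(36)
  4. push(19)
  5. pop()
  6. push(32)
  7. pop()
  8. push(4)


push(12) -> [12]
push(6) -> [12, 6]
push(36) -> [12, 6, 36]
push(19) -> [12, 6, 36, 19]
pop()->19, [12, 6, 36]
push(32) -> [12, 6, 36, 32]
pop()->32, [12, 6, 36]
push(4) -> [12, 6, 36, 4]

Final stack: [12, 6, 36, 4]


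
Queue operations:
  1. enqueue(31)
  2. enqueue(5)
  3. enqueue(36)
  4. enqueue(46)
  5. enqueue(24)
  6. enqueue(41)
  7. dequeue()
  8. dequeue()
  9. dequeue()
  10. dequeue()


enqueue(31) -> [31]
enqueue(5) -> [31, 5]
enqueue(36) -> [31, 5, 36]
enqueue(46) -> [31, 5, 36, 46]
enqueue(24) -> [31, 5, 36, 46, 24]
enqueue(41) -> [31, 5, 36, 46, 24, 41]
dequeue()->31, [5, 36, 46, 24, 41]
dequeue()->5, [36, 46, 24, 41]
dequeue()->36, [46, 24, 41]
dequeue()->46, [24, 41]

Final queue: [24, 41]


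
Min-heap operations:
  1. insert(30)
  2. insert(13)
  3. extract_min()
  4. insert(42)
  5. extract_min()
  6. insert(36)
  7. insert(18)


insert(30) -> [30]
insert(13) -> [13, 30]
extract_min()->13, [30]
insert(42) -> [30, 42]
extract_min()->30, [42]
insert(36) -> [36, 42]
insert(18) -> [18, 42, 36]

Final heap: [18, 42, 36]


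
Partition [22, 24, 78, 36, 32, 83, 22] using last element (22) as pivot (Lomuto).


Pivot: 22
  22 <= 22: advance i (no swap)
Place pivot at 1: [22, 22, 78, 36, 32, 83, 24]

Partitioned: [22, 22, 78, 36, 32, 83, 24]


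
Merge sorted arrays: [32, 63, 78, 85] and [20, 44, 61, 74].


Take 20 from B
Take 32 from A
Take 44 from B
Take 61 from B
Take 63 from A
Take 74 from B

Merged: [20, 32, 44, 61, 63, 74, 78, 85]


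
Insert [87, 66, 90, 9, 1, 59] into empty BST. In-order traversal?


Insert 87: root
Insert 66: L from 87
Insert 90: R from 87
Insert 9: L from 87 -> L from 66
Insert 1: L from 87 -> L from 66 -> L from 9
Insert 59: L from 87 -> L from 66 -> R from 9

In-order: [1, 9, 59, 66, 87, 90]


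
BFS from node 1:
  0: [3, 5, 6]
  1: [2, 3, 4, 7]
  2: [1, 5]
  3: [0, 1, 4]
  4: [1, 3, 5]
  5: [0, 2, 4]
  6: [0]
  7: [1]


Visit 1, enqueue [2, 3, 4, 7]
Visit 2, enqueue [5]
Visit 3, enqueue [0]
Visit 4, enqueue []
Visit 7, enqueue []
Visit 5, enqueue []
Visit 0, enqueue [6]
Visit 6, enqueue []

BFS order: [1, 2, 3, 4, 7, 5, 0, 6]


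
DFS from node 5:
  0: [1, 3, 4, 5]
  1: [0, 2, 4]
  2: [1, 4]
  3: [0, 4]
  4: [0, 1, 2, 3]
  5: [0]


Visit 5, push [0]
Visit 0, push [4, 3, 1]
Visit 1, push [4, 2]
Visit 2, push [4]
Visit 4, push [3]
Visit 3, push []

DFS order: [5, 0, 1, 2, 4, 3]


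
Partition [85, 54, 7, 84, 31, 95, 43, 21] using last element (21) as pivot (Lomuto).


Pivot: 21
  7 <= 21: swap -> [7, 54, 85, 84, 31, 95, 43, 21]
Place pivot at 1: [7, 21, 85, 84, 31, 95, 43, 54]

Partitioned: [7, 21, 85, 84, 31, 95, 43, 54]
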